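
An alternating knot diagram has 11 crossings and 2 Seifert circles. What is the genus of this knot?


For alternating knots, g = (c - s + 1)/2.
= (11 - 2 + 1)/2
= 10/2 = 5

5


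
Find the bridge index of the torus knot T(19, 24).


The bridge number of T(p,q) is min(p,q).
min(19, 24) = 19

19


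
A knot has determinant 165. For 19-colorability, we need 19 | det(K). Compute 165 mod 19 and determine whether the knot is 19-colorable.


Step 1: A knot is p-colorable if and only if p divides its determinant.
Step 2: Compute 165 mod 19.
165 = 8 * 19 + 13
Step 3: 165 mod 19 = 13
Step 4: The knot is 19-colorable: no

13


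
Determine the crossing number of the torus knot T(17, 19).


For a torus knot T(p, q) with gcd(p,q)=1,
the crossing number is min(p*(q-1), q*(p-1)).
p*(q-1) = 17*18 = 306
q*(p-1) = 19*16 = 304
min(306, 304) = 304

304


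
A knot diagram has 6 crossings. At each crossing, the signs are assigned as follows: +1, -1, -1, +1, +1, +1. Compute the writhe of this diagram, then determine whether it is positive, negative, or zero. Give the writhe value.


Step 1: Count positive crossings (+1).
Positive crossings: 4
Step 2: Count negative crossings (-1).
Negative crossings: 2
Step 3: Writhe = (positive) - (negative)
w = 4 - 2 = 2
Step 4: |w| = 2, and w is positive

2


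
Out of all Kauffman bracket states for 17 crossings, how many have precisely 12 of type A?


We choose which 12 of 17 crossings get A-smoothings.
C(17, 12) = 17! / (12! * 5!)
= 6188

6188


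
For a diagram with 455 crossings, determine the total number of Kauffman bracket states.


Each crossing contributes 2 choices (A-smoothing or B-smoothing).
Total states = 2^455 = 93035356709837681990313447409664580397266094167976711716030745495121828878514934185752454491361736391777602765602070775492429008462675968

93035356709837681990313447409664580397266094167976711716030745495121828878514934185752454491361736391777602765602070775492429008462675968


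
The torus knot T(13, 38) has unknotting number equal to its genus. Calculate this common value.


For a torus knot T(p,q), both the unknotting number and genus equal (p-1)(q-1)/2.
= (13-1)(38-1)/2
= 12*37/2
= 444/2 = 222

222


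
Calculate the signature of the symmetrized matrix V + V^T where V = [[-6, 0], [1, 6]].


Step 1: V + V^T = [[-12, 1], [1, 12]]
Step 2: trace = 0, det = -145
Step 3: Discriminant = 0^2 - 4*(-145) = 580
Step 4: Eigenvalues: 12.0416, -12.0416
Step 5: Signature = (# positive eigenvalues) - (# negative eigenvalues) = 0

0


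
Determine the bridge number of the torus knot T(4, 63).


The bridge number of T(p,q) is min(p,q).
min(4, 63) = 4

4


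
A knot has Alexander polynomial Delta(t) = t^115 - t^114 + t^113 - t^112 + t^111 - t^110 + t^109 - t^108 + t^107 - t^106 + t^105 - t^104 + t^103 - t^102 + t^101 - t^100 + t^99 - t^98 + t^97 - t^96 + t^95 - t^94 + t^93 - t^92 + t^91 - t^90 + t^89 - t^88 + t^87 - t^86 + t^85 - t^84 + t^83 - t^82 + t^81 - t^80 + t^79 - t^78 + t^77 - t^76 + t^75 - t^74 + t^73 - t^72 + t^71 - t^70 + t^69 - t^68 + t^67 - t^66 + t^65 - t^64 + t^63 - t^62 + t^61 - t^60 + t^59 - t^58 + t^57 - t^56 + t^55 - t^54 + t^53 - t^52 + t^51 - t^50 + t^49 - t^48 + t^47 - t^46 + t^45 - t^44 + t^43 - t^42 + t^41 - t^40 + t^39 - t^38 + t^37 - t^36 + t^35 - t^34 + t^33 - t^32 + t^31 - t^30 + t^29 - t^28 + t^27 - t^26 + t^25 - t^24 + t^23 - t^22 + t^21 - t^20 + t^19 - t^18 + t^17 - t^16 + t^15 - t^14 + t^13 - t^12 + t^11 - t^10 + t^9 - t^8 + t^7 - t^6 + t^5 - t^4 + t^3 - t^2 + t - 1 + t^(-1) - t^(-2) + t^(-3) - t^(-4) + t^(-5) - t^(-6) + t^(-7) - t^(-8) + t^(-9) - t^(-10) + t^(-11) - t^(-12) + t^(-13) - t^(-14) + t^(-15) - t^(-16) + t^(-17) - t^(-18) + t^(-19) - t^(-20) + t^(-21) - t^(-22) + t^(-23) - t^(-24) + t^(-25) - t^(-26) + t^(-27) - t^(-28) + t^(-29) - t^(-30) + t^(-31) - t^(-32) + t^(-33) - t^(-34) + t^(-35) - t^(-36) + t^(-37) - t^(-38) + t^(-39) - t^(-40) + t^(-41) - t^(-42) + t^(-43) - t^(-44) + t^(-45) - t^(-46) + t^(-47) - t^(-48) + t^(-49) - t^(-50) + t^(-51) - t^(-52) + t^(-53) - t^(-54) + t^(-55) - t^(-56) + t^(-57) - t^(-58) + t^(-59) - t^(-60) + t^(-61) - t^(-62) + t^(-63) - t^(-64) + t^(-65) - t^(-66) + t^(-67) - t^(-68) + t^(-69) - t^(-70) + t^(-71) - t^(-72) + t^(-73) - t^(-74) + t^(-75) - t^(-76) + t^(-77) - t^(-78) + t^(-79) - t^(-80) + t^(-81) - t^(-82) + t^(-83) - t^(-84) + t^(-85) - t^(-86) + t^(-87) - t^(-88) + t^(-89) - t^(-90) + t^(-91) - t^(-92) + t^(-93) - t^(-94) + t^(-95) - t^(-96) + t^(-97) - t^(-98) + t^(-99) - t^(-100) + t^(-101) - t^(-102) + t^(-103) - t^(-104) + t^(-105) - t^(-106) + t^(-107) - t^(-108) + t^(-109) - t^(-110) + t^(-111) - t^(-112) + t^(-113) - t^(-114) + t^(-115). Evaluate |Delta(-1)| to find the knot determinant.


Step 1: The polynomial has 231 terms with alternating signs, exponents from 115 down to -115.
Step 2: Substitute t = -1. The i-th term has coefficient (-1)^i and exponent (m-i),
  so its value is (-1)^i * (-1)^(m-i) = (-1)^m = -1 for every i.
Step 3: All 231 terms equal -1, so Delta(-1) = 231 * (-1) = -231
Step 4: |Delta(-1)| = 231

231


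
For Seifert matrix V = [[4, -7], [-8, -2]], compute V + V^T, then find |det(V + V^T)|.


Step 1: Form V + V^T where V = [[4, -7], [-8, -2]]
  V^T = [[4, -8], [-7, -2]]
  V + V^T = [[8, -15], [-15, -4]]
Step 2: det(V + V^T) = 8*(-4) - (-15)*(-15)
  = -32 - 225 = -257
Step 3: Knot determinant = |det(V + V^T)| = |-257| = 257

257


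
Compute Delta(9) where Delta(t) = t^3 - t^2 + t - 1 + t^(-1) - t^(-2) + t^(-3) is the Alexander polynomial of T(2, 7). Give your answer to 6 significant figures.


Substituting t = 9 into Delta(t) = t^3 - t^2 + t - 1 + t^(-1) - t^(-2) + t^(-3):
Term values: (729) + (-81) + (9) + (-1) + (0.111111) + (-0.0123457) + (0.00137174)
Sum = 656.1001372
Rounded to 6 significant figures: 656.1

656.1


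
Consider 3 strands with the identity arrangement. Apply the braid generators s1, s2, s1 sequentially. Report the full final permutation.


Starting with identity [1, 2, 3].
Apply generators in sequence:
  After s1: [2, 1, 3]
  After s2: [2, 3, 1]
  After s1: [3, 2, 1]
Final permutation: [3, 2, 1]

[3, 2, 1]


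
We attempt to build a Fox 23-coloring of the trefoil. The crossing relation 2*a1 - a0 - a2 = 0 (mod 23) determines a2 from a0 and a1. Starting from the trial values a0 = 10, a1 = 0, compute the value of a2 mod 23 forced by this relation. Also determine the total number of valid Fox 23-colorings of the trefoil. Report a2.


Step 1: Apply the given crossing relation 2*a1 - a0 - a2 = 0 (mod 23).
  a2 = 2*a1 - a0 mod 23
  a2 = 2*0 - 10 mod 23
  a2 = 0 - 10 mod 23
  a2 = -10 mod 23 = 13
Step 2: The trefoil has determinant 3.
  Number of Fox p-colorings (p prime) is p^2 if p = 3, else p.
  Since 23 does not divide 3, only trivial (constant) colorings exist.
  (So the trial a0 = 10, a1 = 0 with a0 != a1 does NOT extend to a valid coloring of the whole trefoil: the other two crossing relations require 3*(a1 - a0) = 0 (mod 23), which fails.)
  Total colorings = 23
Step 3: a2 = 13, total Fox 23-colorings = 23

13


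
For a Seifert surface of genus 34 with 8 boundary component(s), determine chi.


chi = 2 - 2g - b
= 2 - 2*34 - 8
= 2 - 68 - 8 = -74

-74


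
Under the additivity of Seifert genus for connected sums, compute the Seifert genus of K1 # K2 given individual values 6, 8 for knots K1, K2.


The Seifert genus is additive under connected sum.
Seifert genus(K1 # K2) = (6) + (8)
= 14

14


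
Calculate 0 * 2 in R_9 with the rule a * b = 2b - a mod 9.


0 * 2 = 2*2 - 0 mod 9
= 4 - 0 mod 9
= 4 mod 9 = 4

4


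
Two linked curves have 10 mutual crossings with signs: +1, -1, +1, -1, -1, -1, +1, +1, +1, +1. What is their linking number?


Step 1: Count positive crossings: 6
Step 2: Count negative crossings: 4
Step 3: Sum of signs = 6 - 4 = 2
Step 4: Linking number = sum/2 = 2/2 = 1

1


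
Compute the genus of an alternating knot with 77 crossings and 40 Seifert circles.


For alternating knots, g = (c - s + 1)/2.
= (77 - 40 + 1)/2
= 38/2 = 19

19


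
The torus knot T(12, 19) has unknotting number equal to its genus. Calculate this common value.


For a torus knot T(p,q), both the unknotting number and genus equal (p-1)(q-1)/2.
= (12-1)(19-1)/2
= 11*18/2
= 198/2 = 99

99


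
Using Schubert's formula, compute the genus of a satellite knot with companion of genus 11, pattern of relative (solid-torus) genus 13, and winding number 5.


Schubert: g(satellite) = g_rel(pattern) + |winding| * g(companion),
where g_rel(pattern) is the genus of the pattern relative to the solid torus.
= 13 + 5 * 11
= 13 + 55 = 68

68


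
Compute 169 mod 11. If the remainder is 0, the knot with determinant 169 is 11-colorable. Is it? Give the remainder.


Step 1: A knot is p-colorable if and only if p divides its determinant.
Step 2: Compute 169 mod 11.
169 = 15 * 11 + 4
Step 3: 169 mod 11 = 4
Step 4: The knot is 11-colorable: no

4


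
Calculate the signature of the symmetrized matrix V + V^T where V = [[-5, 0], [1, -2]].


Step 1: V + V^T = [[-10, 1], [1, -4]]
Step 2: trace = -14, det = 39
Step 3: Discriminant = (-14)^2 - 4*39 = 40
Step 4: Eigenvalues: -3.83772, -10.1623
Step 5: Signature = (# positive eigenvalues) - (# negative eigenvalues) = -2

-2


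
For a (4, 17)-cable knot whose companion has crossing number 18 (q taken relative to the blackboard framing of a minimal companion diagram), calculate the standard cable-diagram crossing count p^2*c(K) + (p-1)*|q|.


Step 1: Each of the c(K) crossings of the companion diagram becomes p*p = p^2 crossings among the p parallel strands, and each of the |q| twists s_1 s_2 ... s_(p-1) adds (p-1) crossings.
  Crossings = p^2 * c(K) + (p-1)*|q|
Step 2: = 4^2 * 18 + (4-1)*17
Step 3: = 16*18 + 3*17
Step 4: = 288 + 51 = 339

339


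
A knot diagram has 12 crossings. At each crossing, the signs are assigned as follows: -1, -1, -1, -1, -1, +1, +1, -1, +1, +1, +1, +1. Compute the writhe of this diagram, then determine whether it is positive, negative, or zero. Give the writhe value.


Step 1: Count positive crossings (+1).
Positive crossings: 6
Step 2: Count negative crossings (-1).
Negative crossings: 6
Step 3: Writhe = (positive) - (negative)
w = 6 - 6 = 0
Step 4: |w| = 0, and w is zero

0


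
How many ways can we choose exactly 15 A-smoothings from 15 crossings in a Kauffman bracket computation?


We choose which 15 of 15 crossings get A-smoothings.
C(15, 15) = 15! / (15! * 0!)
= 1

1


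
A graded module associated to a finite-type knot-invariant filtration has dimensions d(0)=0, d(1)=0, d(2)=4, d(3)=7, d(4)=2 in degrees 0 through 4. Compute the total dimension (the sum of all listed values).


Total dimension = d(0) + d(1) + ... + d(4)
= 0 + 0 + 4 + 7 + 2
= 13

13


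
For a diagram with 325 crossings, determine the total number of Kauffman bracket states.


Each crossing contributes 2 choices (A-smoothing or B-smoothing).
Total states = 2^325 = 68351585149469122636640694597425667667286544715412888638305331450311031224980497600734786781970432

68351585149469122636640694597425667667286544715412888638305331450311031224980497600734786781970432


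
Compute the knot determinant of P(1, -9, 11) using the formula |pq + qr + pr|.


Step 1: Compute pq + qr + pr.
pq = 1*(-9) = -9
qr = (-9)*11 = -99
pr = 1*11 = 11
pq + qr + pr = -9 + (-99) + 11 = -97
Step 2: Take absolute value.
det(P(1,-9,11)) = |-97| = 97

97


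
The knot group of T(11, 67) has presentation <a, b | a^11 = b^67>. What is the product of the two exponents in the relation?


The relation is a^11 = b^67.
Product of exponents = 11 * 67
= 737

737


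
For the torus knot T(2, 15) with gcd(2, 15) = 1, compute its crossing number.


For a torus knot T(p, q) with gcd(p,q)=1,
the crossing number is min(p*(q-1), q*(p-1)).
p*(q-1) = 2*14 = 28
q*(p-1) = 15*1 = 15
min(28, 15) = 15

15


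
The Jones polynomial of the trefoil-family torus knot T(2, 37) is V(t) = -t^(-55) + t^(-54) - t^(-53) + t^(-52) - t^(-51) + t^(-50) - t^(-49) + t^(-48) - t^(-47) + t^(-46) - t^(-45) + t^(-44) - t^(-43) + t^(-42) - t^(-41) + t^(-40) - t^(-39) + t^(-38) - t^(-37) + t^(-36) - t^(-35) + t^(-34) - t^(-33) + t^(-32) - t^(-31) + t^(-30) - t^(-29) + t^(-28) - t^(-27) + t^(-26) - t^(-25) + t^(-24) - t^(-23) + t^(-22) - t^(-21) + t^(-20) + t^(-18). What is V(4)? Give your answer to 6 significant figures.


Substituting t = 4 into V(t) = -t^(-55) + t^(-54) - t^(-53) + t^(-52) - t^(-51) + t^(-50) - t^(-49) + t^(-48) - t^(-47) + t^(-46) - t^(-45) + t^(-44) - t^(-43) + t^(-42) - t^(-41) + t^(-40) - t^(-39) + t^(-38) - t^(-37) + t^(-36) - t^(-35) + t^(-34) - t^(-33) + t^(-32) - t^(-31) + t^(-30) - t^(-29) + t^(-28) - t^(-27) + t^(-26) - t^(-25) + t^(-24) - t^(-23) + t^(-22) - t^(-21) + t^(-20) + t^(-18):
  (-)t^(-55) = -7.70372e-34
  (+)t^(-54) = 3.08149e-33
  (-)t^(-53) = -1.2326e-32
  (+)t^(-52) = 4.93038e-32
  (-)t^(-51) = -1.97215e-31
  (+)t^(-50) = 7.88861e-31
  (-)t^(-49) = -3.15544e-30
  (+)t^(-48) = 1.26218e-29
  (-)t^(-47) = -5.04871e-29
  (+)t^(-46) = 2.01948e-28
  (-)t^(-45) = -8.07794e-28
  (+)t^(-44) = 3.23117e-27
  (-)t^(-43) = -1.29247e-26
  (+)t^(-42) = 5.16988e-26
  (-)t^(-41) = -2.06795e-25
  (+)t^(-40) = 8.27181e-25
  (-)t^(-39) = -3.30872e-24
  (+)t^(-38) = 1.32349e-23
  (-)t^(-37) = -5.29396e-23
  (+)t^(-36) = 2.11758e-22
  (-)t^(-35) = -8.47033e-22
  (+)t^(-34) = 3.38813e-21
  (-)t^(-33) = -1.35525e-20
  (+)t^(-32) = 5.42101e-20
  (-)t^(-31) = -2.1684e-19
  (+)t^(-30) = 8.67362e-19
  (-)t^(-29) = -3.46945e-18
  (+)t^(-28) = 1.38778e-17
  (-)t^(-27) = -5.55112e-17
  (+)t^(-26) = 2.22045e-16
  (-)t^(-25) = -8.88178e-16
  (+)t^(-24) = 3.55271e-15
  (-)t^(-23) = -1.42109e-14
  (+)t^(-22) = 5.68434e-14
  (-)t^(-21) = -2.27374e-13
  (+)t^(-20) = 9.09495e-13
  (+)t^(-18) = 1.45519e-11
Sum = (-7.70372e-34) + (3.08149e-33) + (-1.2326e-32) + (4.93038e-32) + (-1.97215e-31) + (7.88861e-31) + (-3.15544e-30) + (1.26218e-29) + (-5.04871e-29) + (2.01948e-28) + (-8.07794e-28) + (3.23117e-27) + (-1.29247e-26) + (5.16988e-26) + (-2.06795e-25) + (8.27181e-25) + (-3.30872e-24) + (1.32349e-23) + (-5.29396e-23) + (2.11758e-22) + (-8.47033e-22) + (3.38813e-21) + (-1.35525e-20) + (5.42101e-20) + (-2.1684e-19) + (8.67362e-19) + (-3.46945e-18) + (1.38778e-17) + (-5.55112e-17) + (2.22045e-16) + (-8.88178e-16) + (3.55271e-15) + (-1.42109e-14) + (5.68434e-14) + (-2.27374e-13) + (9.09495e-13) + (1.45519e-11)
= 1.527951099e-11
Rounded to 6 significant figures: 1.52795e-11

1.52795e-11


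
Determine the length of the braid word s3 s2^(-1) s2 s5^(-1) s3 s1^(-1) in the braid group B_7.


The word length counts the number of generators (including inverses).
Listing each generator: s3, s2^(-1), s2, s5^(-1), s3, s1^(-1)
There are 6 generators in this braid word.

6


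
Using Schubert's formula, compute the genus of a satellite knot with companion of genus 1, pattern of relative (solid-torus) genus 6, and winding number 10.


Schubert: g(satellite) = g_rel(pattern) + |winding| * g(companion),
where g_rel(pattern) is the genus of the pattern relative to the solid torus.
= 6 + 10 * 1
= 6 + 10 = 16

16


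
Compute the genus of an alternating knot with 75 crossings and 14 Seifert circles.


For alternating knots, g = (c - s + 1)/2.
= (75 - 14 + 1)/2
= 62/2 = 31

31


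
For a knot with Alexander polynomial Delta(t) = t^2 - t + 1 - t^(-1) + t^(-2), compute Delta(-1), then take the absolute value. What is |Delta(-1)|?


Step 1: The polynomial has 5 terms with alternating signs, exponents from 2 down to -2.
Step 2: Substitute t = -1. The i-th term has coefficient (-1)^i and exponent (m-i),
  so its value is (-1)^i * (-1)^(m-i) = (-1)^m = 1 for every i.
Step 3: All 5 terms equal 1, so Delta(-1) = 5 * (1) = 5
Step 4: |Delta(-1)| = 5

5


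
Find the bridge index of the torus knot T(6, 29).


The bridge number of T(p,q) is min(p,q).
min(6, 29) = 6

6


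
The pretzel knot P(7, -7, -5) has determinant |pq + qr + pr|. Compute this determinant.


Step 1: Compute pq + qr + pr.
pq = 7*(-7) = -49
qr = (-7)*(-5) = 35
pr = 7*(-5) = -35
pq + qr + pr = -49 + 35 + (-35) = -49
Step 2: Take absolute value.
det(P(7,-7,-5)) = |-49| = 49

49


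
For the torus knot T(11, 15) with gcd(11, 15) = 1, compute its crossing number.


For a torus knot T(p, q) with gcd(p,q)=1,
the crossing number is min(p*(q-1), q*(p-1)).
p*(q-1) = 11*14 = 154
q*(p-1) = 15*10 = 150
min(154, 150) = 150

150


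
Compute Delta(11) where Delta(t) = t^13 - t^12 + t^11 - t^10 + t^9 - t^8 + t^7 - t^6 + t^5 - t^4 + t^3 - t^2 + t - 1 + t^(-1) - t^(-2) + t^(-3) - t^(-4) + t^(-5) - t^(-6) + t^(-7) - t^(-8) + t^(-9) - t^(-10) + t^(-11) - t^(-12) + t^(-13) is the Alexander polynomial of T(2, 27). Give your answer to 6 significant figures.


Substituting t = 11 into Delta(t) = t^13 - t^12 + t^11 - t^10 + t^9 - t^8 + t^7 - t^6 + t^5 - t^4 + t^3 - t^2 + t - 1 + t^(-1) - t^(-2) + t^(-3) - t^(-4) + t^(-5) - t^(-6) + t^(-7) - t^(-8) + t^(-9) - t^(-10) + t^(-11) - t^(-12) + t^(-13):
Term values: (34522712143931) + (-3138428376721) + (285311670611) + (-25937424601) + (2357947691) + (-214358881) + (19487171) + (-1771561) + (161051) + (-14641) + (1331) + (-121) + (11) + (-1) + (0.0909091) + (-0.00826446) + (0.000751315) + (-6.83013e-05) + (6.20921e-06) + (-5.64474e-07) + (5.13158e-08) + (-4.66507e-09) + (4.24098e-10) + (-3.85543e-11) + (3.50494e-12) + (-3.18631e-13) + (2.89664e-14)
Sum = 3.164581947e+13
Rounded to 6 significant figures: 3.16458e+13

3.16458e+13


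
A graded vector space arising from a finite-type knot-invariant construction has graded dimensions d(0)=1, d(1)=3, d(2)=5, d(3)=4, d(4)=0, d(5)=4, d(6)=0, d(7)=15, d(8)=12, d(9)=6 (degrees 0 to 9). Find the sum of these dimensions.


Total dimension = d(0) + d(1) + ... + d(9)
= 1 + 3 + 5 + 4 + 0 + 4 + 0 + 15 + 12 + 6
= 50

50


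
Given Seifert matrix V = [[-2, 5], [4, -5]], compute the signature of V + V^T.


Step 1: V + V^T = [[-4, 9], [9, -10]]
Step 2: trace = -14, det = -41
Step 3: Discriminant = (-14)^2 - 4*(-41) = 360
Step 4: Eigenvalues: 2.48683, -16.4868
Step 5: Signature = (# positive eigenvalues) - (# negative eigenvalues) = 0

0


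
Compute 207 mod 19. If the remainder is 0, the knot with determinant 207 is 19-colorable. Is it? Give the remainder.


Step 1: A knot is p-colorable if and only if p divides its determinant.
Step 2: Compute 207 mod 19.
207 = 10 * 19 + 17
Step 3: 207 mod 19 = 17
Step 4: The knot is 19-colorable: no

17


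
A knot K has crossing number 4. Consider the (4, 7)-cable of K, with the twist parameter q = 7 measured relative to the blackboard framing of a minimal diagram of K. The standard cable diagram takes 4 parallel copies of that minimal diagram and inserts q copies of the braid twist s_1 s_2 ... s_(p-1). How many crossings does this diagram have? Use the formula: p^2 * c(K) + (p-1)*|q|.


Step 1: Each of the c(K) crossings of the companion diagram becomes p*p = p^2 crossings among the p parallel strands, and each of the |q| twists s_1 s_2 ... s_(p-1) adds (p-1) crossings.
  Crossings = p^2 * c(K) + (p-1)*|q|
Step 2: = 4^2 * 4 + (4-1)*7
Step 3: = 16*4 + 3*7
Step 4: = 64 + 21 = 85

85


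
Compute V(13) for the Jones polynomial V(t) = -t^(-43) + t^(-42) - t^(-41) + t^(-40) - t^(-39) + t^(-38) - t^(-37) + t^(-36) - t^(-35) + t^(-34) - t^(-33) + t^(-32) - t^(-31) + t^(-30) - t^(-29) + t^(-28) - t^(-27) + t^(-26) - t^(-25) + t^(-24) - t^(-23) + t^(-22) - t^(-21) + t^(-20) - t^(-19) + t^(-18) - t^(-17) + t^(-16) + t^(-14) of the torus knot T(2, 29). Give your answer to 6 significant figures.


Substituting t = 13 into V(t) = -t^(-43) + t^(-42) - t^(-41) + t^(-40) - t^(-39) + t^(-38) - t^(-37) + t^(-36) - t^(-35) + t^(-34) - t^(-33) + t^(-32) - t^(-31) + t^(-30) - t^(-29) + t^(-28) - t^(-27) + t^(-26) - t^(-25) + t^(-24) - t^(-23) + t^(-22) - t^(-21) + t^(-20) - t^(-19) + t^(-18) - t^(-17) + t^(-16) + t^(-14):
  (-)t^(-43) = -1.26019e-48
  (+)t^(-42) = 1.63825e-47
  (-)t^(-41) = -2.12972e-46
  (+)t^(-40) = 2.76864e-45
  (-)t^(-39) = -3.59923e-44
  (+)t^(-38) = 4.679e-43
  (-)t^(-37) = -6.08269e-42
  (+)t^(-36) = 7.9075e-41
  (-)t^(-35) = -1.02798e-39
  (+)t^(-34) = 1.33637e-38
  (-)t^(-33) = -1.73728e-37
  (+)t^(-32) = 2.25846e-36
  (-)t^(-31) = -2.936e-35
  (+)t^(-30) = 3.8168e-34
  (-)t^(-29) = -4.96184e-33
  (+)t^(-28) = 6.45039e-32
  (-)t^(-27) = -8.38551e-31
  (+)t^(-26) = 1.09012e-29
  (-)t^(-25) = -1.41715e-28
  (+)t^(-24) = 1.8423e-27
  (-)t^(-23) = -2.39499e-26
  (+)t^(-22) = 3.11348e-25
  (-)t^(-21) = -4.04753e-24
  (+)t^(-20) = 5.26178e-23
  (-)t^(-19) = -6.84032e-22
  (+)t^(-18) = 8.89241e-21
  (-)t^(-17) = -1.15601e-19
  (+)t^(-16) = 1.50282e-18
  (+)t^(-14) = 2.53976e-16
Sum = (-1.26019e-48) + (1.63825e-47) + (-2.12972e-46) + (2.76864e-45) + (-3.59923e-44) + (4.679e-43) + (-6.08269e-42) + (7.9075e-41) + (-1.02798e-39) + (1.33637e-38) + (-1.73728e-37) + (2.25846e-36) + (-2.936e-35) + (3.8168e-34) + (-4.96184e-33) + (6.45039e-32) + (-8.38551e-31) + (1.09012e-29) + (-1.41715e-28) + (1.8423e-27) + (-2.39499e-26) + (3.11348e-25) + (-4.04753e-24) + (5.26178e-23) + (-6.84032e-22) + (8.89241e-21) + (-1.15601e-19) + (1.50282e-18) + (2.53976e-16)
= 2.553717011e-16
Rounded to 6 significant figures: 2.55372e-16

2.55372e-16


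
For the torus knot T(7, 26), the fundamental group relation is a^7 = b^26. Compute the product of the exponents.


The relation is a^7 = b^26.
Product of exponents = 7 * 26
= 182

182


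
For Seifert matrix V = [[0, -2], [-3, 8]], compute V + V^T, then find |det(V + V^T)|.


Step 1: Form V + V^T where V = [[0, -2], [-3, 8]]
  V^T = [[0, -3], [-2, 8]]
  V + V^T = [[0, -5], [-5, 16]]
Step 2: det(V + V^T) = 0*16 - (-5)*(-5)
  = 0 - 25 = -25
Step 3: Knot determinant = |det(V + V^T)| = |-25| = 25

25


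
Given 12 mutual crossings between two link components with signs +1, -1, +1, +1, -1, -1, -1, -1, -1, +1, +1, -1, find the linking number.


Step 1: Count positive crossings: 5
Step 2: Count negative crossings: 7
Step 3: Sum of signs = 5 - 7 = -2
Step 4: Linking number = sum/2 = -2/2 = -1

-1


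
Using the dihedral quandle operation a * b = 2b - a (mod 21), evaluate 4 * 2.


4 * 2 = 2*2 - 4 mod 21
= 4 - 4 mod 21
= 0 mod 21 = 0

0


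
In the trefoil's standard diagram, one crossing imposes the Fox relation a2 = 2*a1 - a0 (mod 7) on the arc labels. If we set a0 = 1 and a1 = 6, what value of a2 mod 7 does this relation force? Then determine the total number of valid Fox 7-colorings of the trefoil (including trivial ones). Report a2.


Step 1: Apply the given crossing relation 2*a1 - a0 - a2 = 0 (mod 7).
  a2 = 2*a1 - a0 mod 7
  a2 = 2*6 - 1 mod 7
  a2 = 12 - 1 mod 7
  a2 = 11 mod 7 = 4
Step 2: The trefoil has determinant 3.
  Number of Fox p-colorings (p prime) is p^2 if p = 3, else p.
  Since 7 does not divide 3, only trivial (constant) colorings exist.
  (So the trial a0 = 1, a1 = 6 with a0 != a1 does NOT extend to a valid coloring of the whole trefoil: the other two crossing relations require 3*(a1 - a0) = 0 (mod 7), which fails.)
  Total colorings = 7
Step 3: a2 = 4, total Fox 7-colorings = 7

4


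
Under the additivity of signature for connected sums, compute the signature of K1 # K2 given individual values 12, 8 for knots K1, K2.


The signature is additive under connected sum.
signature(K1 # K2) = (12) + (8)
= 20

20


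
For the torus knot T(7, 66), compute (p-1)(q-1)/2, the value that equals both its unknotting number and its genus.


For a torus knot T(p,q), both the unknotting number and genus equal (p-1)(q-1)/2.
= (7-1)(66-1)/2
= 6*65/2
= 390/2 = 195

195


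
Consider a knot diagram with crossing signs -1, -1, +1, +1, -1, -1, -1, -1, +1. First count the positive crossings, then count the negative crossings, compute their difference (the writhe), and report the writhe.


Step 1: Count positive crossings (+1).
Positive crossings: 3
Step 2: Count negative crossings (-1).
Negative crossings: 6
Step 3: Writhe = (positive) - (negative)
w = 3 - 6 = -3
Step 4: |w| = 3, and w is negative

-3


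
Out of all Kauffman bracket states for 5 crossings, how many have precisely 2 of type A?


We choose which 2 of 5 crossings get A-smoothings.
C(5, 2) = 5! / (2! * 3!)
= 10

10


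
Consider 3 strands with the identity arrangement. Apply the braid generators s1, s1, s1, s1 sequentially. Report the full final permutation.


Starting with identity [1, 2, 3].
Apply generators in sequence:
  After s1: [2, 1, 3]
  After s1: [1, 2, 3]
  After s1: [2, 1, 3]
  After s1: [1, 2, 3]
Final permutation: [1, 2, 3]

[1, 2, 3]


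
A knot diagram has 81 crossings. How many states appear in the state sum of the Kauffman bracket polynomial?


Each crossing contributes 2 choices (A-smoothing or B-smoothing).
Total states = 2^81 = 2417851639229258349412352

2417851639229258349412352


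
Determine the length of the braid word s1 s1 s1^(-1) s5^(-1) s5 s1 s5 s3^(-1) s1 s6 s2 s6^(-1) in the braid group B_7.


The word length counts the number of generators (including inverses).
Listing each generator: s1, s1, s1^(-1), s5^(-1), s5, s1, s5, s3^(-1), s1, s6, s2, s6^(-1)
There are 12 generators in this braid word.

12


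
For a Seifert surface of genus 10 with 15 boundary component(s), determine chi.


chi = 2 - 2g - b
= 2 - 2*10 - 15
= 2 - 20 - 15 = -33

-33


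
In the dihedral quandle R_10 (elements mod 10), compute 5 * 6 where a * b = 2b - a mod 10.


5 * 6 = 2*6 - 5 mod 10
= 12 - 5 mod 10
= 7 mod 10 = 7

7


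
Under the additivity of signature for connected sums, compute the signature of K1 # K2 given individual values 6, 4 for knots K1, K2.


The signature is additive under connected sum.
signature(K1 # K2) = (6) + (4)
= 10

10


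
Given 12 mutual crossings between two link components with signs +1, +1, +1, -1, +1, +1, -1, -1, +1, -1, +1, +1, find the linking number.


Step 1: Count positive crossings: 8
Step 2: Count negative crossings: 4
Step 3: Sum of signs = 8 - 4 = 4
Step 4: Linking number = sum/2 = 4/2 = 2

2


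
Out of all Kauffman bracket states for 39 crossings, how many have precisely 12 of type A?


We choose which 12 of 39 crossings get A-smoothings.
C(39, 12) = 39! / (12! * 27!)
= 3910797436

3910797436


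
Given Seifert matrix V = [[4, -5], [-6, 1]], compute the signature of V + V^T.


Step 1: V + V^T = [[8, -11], [-11, 2]]
Step 2: trace = 10, det = -105
Step 3: Discriminant = 10^2 - 4*(-105) = 520
Step 4: Eigenvalues: 16.4018, -6.40175
Step 5: Signature = (# positive eigenvalues) - (# negative eigenvalues) = 0

0


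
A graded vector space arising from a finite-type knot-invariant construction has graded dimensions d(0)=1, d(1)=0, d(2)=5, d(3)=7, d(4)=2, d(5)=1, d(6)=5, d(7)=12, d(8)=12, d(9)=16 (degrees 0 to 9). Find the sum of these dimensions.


Total dimension = d(0) + d(1) + ... + d(9)
= 1 + 0 + 5 + 7 + 2 + 1 + 5 + 12 + 12 + 16
= 61

61


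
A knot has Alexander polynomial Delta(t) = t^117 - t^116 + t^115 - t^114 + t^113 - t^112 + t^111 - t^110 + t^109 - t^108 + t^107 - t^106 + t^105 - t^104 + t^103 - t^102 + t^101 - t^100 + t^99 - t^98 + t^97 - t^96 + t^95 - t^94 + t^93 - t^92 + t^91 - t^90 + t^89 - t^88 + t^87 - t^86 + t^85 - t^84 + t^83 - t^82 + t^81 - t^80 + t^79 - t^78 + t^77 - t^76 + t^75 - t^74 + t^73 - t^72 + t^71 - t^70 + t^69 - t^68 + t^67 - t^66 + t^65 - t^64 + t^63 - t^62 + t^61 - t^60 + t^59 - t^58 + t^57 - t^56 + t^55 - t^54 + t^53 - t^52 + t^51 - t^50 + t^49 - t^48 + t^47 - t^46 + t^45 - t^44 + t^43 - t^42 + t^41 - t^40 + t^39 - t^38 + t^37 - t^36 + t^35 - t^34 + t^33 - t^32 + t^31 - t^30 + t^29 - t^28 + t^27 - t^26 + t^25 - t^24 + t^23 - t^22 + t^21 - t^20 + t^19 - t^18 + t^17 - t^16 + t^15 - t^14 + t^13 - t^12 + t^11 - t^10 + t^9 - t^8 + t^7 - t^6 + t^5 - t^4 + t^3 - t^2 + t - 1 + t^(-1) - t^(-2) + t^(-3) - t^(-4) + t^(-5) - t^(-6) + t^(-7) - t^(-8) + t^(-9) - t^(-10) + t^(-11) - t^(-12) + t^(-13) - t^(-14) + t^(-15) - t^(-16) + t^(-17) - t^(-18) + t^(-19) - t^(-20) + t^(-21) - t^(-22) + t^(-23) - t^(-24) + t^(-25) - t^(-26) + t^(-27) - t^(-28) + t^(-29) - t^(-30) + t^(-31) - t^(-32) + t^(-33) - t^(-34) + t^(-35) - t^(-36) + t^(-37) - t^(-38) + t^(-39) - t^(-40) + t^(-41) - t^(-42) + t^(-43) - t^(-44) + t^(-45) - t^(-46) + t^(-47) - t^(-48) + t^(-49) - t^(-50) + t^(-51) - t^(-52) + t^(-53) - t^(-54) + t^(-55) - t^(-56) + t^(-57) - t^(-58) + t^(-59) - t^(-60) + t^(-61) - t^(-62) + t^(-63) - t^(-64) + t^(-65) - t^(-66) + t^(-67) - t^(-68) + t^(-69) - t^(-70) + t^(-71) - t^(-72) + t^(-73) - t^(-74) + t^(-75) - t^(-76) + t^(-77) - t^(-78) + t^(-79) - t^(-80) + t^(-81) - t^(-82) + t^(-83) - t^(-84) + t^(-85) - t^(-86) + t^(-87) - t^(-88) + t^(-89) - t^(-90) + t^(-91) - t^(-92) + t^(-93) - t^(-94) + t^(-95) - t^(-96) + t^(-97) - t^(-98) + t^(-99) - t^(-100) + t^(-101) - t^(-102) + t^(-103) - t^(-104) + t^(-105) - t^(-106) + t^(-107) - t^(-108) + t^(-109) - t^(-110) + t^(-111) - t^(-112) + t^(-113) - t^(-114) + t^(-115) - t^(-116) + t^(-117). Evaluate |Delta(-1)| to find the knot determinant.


Step 1: The polynomial has 235 terms with alternating signs, exponents from 117 down to -117.
Step 2: Substitute t = -1. The i-th term has coefficient (-1)^i and exponent (m-i),
  so its value is (-1)^i * (-1)^(m-i) = (-1)^m = -1 for every i.
Step 3: All 235 terms equal -1, so Delta(-1) = 235 * (-1) = -235
Step 4: |Delta(-1)| = 235

235


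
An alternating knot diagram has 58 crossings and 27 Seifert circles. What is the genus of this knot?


For alternating knots, g = (c - s + 1)/2.
= (58 - 27 + 1)/2
= 32/2 = 16

16


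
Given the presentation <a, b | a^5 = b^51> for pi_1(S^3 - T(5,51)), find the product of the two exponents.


The relation is a^5 = b^51.
Product of exponents = 5 * 51
= 255

255


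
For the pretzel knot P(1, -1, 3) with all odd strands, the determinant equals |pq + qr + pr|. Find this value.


Step 1: Compute pq + qr + pr.
pq = 1*(-1) = -1
qr = (-1)*3 = -3
pr = 1*3 = 3
pq + qr + pr = -1 + (-3) + 3 = -1
Step 2: Take absolute value.
det(P(1,-1,3)) = |-1| = 1

1


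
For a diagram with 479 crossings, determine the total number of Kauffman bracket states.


Each crossing contributes 2 choices (A-smoothing or B-smoothing).
Total states = 2^479 = 1560874275157996115690798614896583152874299071332485575429578479812685869409882810060153051531745985579913465560703311447723987839644142653145088

1560874275157996115690798614896583152874299071332485575429578479812685869409882810060153051531745985579913465560703311447723987839644142653145088


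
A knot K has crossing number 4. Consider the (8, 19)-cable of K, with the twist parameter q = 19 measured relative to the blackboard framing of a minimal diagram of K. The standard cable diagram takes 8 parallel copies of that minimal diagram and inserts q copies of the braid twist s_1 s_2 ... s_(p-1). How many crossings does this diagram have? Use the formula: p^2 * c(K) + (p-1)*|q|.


Step 1: Each of the c(K) crossings of the companion diagram becomes p*p = p^2 crossings among the p parallel strands, and each of the |q| twists s_1 s_2 ... s_(p-1) adds (p-1) crossings.
  Crossings = p^2 * c(K) + (p-1)*|q|
Step 2: = 8^2 * 4 + (8-1)*19
Step 3: = 64*4 + 7*19
Step 4: = 256 + 133 = 389

389


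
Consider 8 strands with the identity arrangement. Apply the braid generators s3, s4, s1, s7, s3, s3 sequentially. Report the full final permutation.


Starting with identity [1, 2, 3, 4, 5, 6, 7, 8].
Apply generators in sequence:
  After s3: [1, 2, 4, 3, 5, 6, 7, 8]
  After s4: [1, 2, 4, 5, 3, 6, 7, 8]
  After s1: [2, 1, 4, 5, 3, 6, 7, 8]
  After s7: [2, 1, 4, 5, 3, 6, 8, 7]
  After s3: [2, 1, 5, 4, 3, 6, 8, 7]
  After s3: [2, 1, 4, 5, 3, 6, 8, 7]
Final permutation: [2, 1, 4, 5, 3, 6, 8, 7]

[2, 1, 4, 5, 3, 6, 8, 7]


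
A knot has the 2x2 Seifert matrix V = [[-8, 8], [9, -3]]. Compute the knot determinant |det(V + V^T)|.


Step 1: Form V + V^T where V = [[-8, 8], [9, -3]]
  V^T = [[-8, 9], [8, -3]]
  V + V^T = [[-16, 17], [17, -6]]
Step 2: det(V + V^T) = (-16)*(-6) - 17*17
  = 96 - 289 = -193
Step 3: Knot determinant = |det(V + V^T)| = |-193| = 193

193


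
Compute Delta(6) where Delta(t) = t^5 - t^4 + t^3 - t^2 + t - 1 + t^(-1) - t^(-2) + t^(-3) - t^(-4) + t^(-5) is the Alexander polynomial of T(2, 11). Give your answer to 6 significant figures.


Substituting t = 6 into Delta(t) = t^5 - t^4 + t^3 - t^2 + t - 1 + t^(-1) - t^(-2) + t^(-3) - t^(-4) + t^(-5):
Term values: (7776) + (-1296) + (216) + (-36) + (6) + (-1) + (0.166667) + (-0.0277778) + (0.00462963) + (-0.000771605) + (0.000128601)
Sum = 6665.142876
Rounded to 6 significant figures: 6665.14

6665.14


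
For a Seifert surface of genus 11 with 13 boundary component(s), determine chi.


chi = 2 - 2g - b
= 2 - 2*11 - 13
= 2 - 22 - 13 = -33

-33


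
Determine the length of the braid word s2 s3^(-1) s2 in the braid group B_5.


The word length counts the number of generators (including inverses).
Listing each generator: s2, s3^(-1), s2
There are 3 generators in this braid word.

3


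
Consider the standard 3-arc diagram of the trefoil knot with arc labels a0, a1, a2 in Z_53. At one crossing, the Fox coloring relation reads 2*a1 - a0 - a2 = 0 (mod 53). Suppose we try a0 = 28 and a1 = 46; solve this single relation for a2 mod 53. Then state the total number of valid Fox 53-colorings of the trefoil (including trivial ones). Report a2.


Step 1: Apply the given crossing relation 2*a1 - a0 - a2 = 0 (mod 53).
  a2 = 2*a1 - a0 mod 53
  a2 = 2*46 - 28 mod 53
  a2 = 92 - 28 mod 53
  a2 = 64 mod 53 = 11
Step 2: The trefoil has determinant 3.
  Number of Fox p-colorings (p prime) is p^2 if p = 3, else p.
  Since 53 does not divide 3, only trivial (constant) colorings exist.
  (So the trial a0 = 28, a1 = 46 with a0 != a1 does NOT extend to a valid coloring of the whole trefoil: the other two crossing relations require 3*(a1 - a0) = 0 (mod 53), which fails.)
  Total colorings = 53
Step 3: a2 = 11, total Fox 53-colorings = 53

11


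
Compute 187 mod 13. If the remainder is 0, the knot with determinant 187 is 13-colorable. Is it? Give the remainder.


Step 1: A knot is p-colorable if and only if p divides its determinant.
Step 2: Compute 187 mod 13.
187 = 14 * 13 + 5
Step 3: 187 mod 13 = 5
Step 4: The knot is 13-colorable: no

5


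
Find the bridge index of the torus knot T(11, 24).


The bridge number of T(p,q) is min(p,q).
min(11, 24) = 11

11


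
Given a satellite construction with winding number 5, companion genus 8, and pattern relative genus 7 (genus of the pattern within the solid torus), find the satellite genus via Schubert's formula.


Schubert: g(satellite) = g_rel(pattern) + |winding| * g(companion),
where g_rel(pattern) is the genus of the pattern relative to the solid torus.
= 7 + 5 * 8
= 7 + 40 = 47

47


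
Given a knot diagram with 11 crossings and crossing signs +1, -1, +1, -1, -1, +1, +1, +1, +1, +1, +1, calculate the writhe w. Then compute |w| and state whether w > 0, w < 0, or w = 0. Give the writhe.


Step 1: Count positive crossings (+1).
Positive crossings: 8
Step 2: Count negative crossings (-1).
Negative crossings: 3
Step 3: Writhe = (positive) - (negative)
w = 8 - 3 = 5
Step 4: |w| = 5, and w is positive

5


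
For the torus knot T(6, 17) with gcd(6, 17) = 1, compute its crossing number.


For a torus knot T(p, q) with gcd(p,q)=1,
the crossing number is min(p*(q-1), q*(p-1)).
p*(q-1) = 6*16 = 96
q*(p-1) = 17*5 = 85
min(96, 85) = 85

85


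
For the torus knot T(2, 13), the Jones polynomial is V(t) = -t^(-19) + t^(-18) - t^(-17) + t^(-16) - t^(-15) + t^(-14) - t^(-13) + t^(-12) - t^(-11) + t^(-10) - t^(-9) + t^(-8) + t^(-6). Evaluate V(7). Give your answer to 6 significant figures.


Substituting t = 7 into V(t) = -t^(-19) + t^(-18) - t^(-17) + t^(-16) - t^(-15) + t^(-14) - t^(-13) + t^(-12) - t^(-11) + t^(-10) - t^(-9) + t^(-8) + t^(-6):
  (-)t^(-19) = -8.77278e-17
  (+)t^(-18) = 6.14095e-16
  (-)t^(-17) = -4.29866e-15
  (+)t^(-16) = 3.00906e-14
  (-)t^(-15) = -2.10634e-13
  (+)t^(-14) = 1.47444e-12
  (-)t^(-13) = -1.03211e-11
  (+)t^(-12) = 7.22476e-11
  (-)t^(-11) = -5.05733e-10
  (+)t^(-10) = 3.54013e-09
  (-)t^(-9) = -2.47809e-08
  (+)t^(-8) = 1.73467e-07
  (+)t^(-6) = 8.49986e-06
Sum = (-8.77278e-17) + (6.14095e-16) + (-4.29866e-15) + (3.00906e-14) + (-2.10634e-13) + (1.47444e-12) + (-1.03211e-11) + (7.22476e-11) + (-5.05733e-10) + (3.54013e-09) + (-2.47809e-08) + (1.73467e-07) + (8.49986e-06)
= 8.651642962e-06
Rounded to 6 significant figures: 8.65164e-06

8.65164e-06


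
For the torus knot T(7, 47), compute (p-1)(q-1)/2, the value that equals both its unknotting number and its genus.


For a torus knot T(p,q), both the unknotting number and genus equal (p-1)(q-1)/2.
= (7-1)(47-1)/2
= 6*46/2
= 276/2 = 138

138


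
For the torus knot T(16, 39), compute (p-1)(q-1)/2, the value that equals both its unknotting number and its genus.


For a torus knot T(p,q), both the unknotting number and genus equal (p-1)(q-1)/2.
= (16-1)(39-1)/2
= 15*38/2
= 570/2 = 285

285


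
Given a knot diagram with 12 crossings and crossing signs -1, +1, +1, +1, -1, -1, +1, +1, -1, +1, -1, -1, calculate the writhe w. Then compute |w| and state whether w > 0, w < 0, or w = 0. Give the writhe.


Step 1: Count positive crossings (+1).
Positive crossings: 6
Step 2: Count negative crossings (-1).
Negative crossings: 6
Step 3: Writhe = (positive) - (negative)
w = 6 - 6 = 0
Step 4: |w| = 0, and w is zero

0


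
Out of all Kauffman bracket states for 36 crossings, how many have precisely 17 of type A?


We choose which 17 of 36 crossings get A-smoothings.
C(36, 17) = 36! / (17! * 19!)
= 8597496600

8597496600


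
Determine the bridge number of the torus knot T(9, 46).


The bridge number of T(p,q) is min(p,q).
min(9, 46) = 9

9


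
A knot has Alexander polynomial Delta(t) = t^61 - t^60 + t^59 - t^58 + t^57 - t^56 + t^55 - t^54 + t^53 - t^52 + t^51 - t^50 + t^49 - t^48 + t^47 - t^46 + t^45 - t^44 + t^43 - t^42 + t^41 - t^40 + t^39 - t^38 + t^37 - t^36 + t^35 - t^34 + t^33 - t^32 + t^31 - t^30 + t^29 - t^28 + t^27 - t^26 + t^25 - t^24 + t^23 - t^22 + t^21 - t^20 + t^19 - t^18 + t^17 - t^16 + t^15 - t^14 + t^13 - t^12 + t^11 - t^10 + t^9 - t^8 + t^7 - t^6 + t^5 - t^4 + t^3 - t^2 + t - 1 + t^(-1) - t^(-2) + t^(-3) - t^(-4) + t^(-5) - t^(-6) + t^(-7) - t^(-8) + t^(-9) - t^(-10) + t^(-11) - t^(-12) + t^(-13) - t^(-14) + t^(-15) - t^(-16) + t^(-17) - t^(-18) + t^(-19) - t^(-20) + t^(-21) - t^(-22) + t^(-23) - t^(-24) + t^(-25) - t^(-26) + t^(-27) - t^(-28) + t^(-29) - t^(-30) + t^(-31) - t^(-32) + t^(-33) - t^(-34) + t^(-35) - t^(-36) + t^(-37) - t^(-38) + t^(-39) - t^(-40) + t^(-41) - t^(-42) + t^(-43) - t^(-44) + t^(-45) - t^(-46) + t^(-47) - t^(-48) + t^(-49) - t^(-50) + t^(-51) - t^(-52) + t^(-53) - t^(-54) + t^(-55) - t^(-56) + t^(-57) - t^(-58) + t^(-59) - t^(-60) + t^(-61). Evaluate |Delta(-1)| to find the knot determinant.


Step 1: The polynomial has 123 terms with alternating signs, exponents from 61 down to -61.
Step 2: Substitute t = -1. The i-th term has coefficient (-1)^i and exponent (m-i),
  so its value is (-1)^i * (-1)^(m-i) = (-1)^m = -1 for every i.
Step 3: All 123 terms equal -1, so Delta(-1) = 123 * (-1) = -123
Step 4: |Delta(-1)| = 123

123


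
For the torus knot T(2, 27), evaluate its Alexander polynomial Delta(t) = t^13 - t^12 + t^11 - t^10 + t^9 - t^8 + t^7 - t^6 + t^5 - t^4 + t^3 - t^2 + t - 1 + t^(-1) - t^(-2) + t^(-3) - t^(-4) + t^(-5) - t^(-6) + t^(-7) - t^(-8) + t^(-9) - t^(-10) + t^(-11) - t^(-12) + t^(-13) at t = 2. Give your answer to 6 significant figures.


Substituting t = 2 into Delta(t) = t^13 - t^12 + t^11 - t^10 + t^9 - t^8 + t^7 - t^6 + t^5 - t^4 + t^3 - t^2 + t - 1 + t^(-1) - t^(-2) + t^(-3) - t^(-4) + t^(-5) - t^(-6) + t^(-7) - t^(-8) + t^(-9) - t^(-10) + t^(-11) - t^(-12) + t^(-13):
Term values: (8192) + (-4096) + (2048) + (-1024) + (512) + (-256) + (128) + (-64) + (32) + (-16) + (8) + (-4) + (2) + (-1) + (0.5) + (-0.25) + (0.125) + (-0.0625) + (0.03125) + (-0.015625) + (0.0078125) + (-0.00390625) + (0.00195312) + (-0.000976562) + (0.000488281) + (-0.000244141) + (0.00012207)
Sum = 5461.333374
Rounded to 6 significant figures: 5461.33

5461.33


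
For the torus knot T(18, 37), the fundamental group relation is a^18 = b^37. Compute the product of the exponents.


The relation is a^18 = b^37.
Product of exponents = 18 * 37
= 666

666
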